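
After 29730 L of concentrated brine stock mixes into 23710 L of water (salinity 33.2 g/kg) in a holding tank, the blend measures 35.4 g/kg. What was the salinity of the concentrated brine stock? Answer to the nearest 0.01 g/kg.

37.15 g/kg

Salt balance: 23,710×33.2 + 29,730×S = 53,440×35.4
787,172 + 29,730·S = 1,891,776
S = (1,891,776 − 787,172) / 29,730 = 37.1545 g/kg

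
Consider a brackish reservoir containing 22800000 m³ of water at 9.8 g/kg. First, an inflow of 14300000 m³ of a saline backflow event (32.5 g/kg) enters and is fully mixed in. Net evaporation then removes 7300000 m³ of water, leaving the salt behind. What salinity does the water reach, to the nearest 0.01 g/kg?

After mixing: salt = 22,800,000×9.8 + 14,300,000×32.5 = 688,190,000; volume = 37,100,000 m³
After evaporation: salt unchanged = 688,190,000; volume = 37,100,000 − 7,300,000 = 29,800,000 m³
S = 688,190,000 / 29,800,000 = 23.0936 g/kg

23.09 g/kg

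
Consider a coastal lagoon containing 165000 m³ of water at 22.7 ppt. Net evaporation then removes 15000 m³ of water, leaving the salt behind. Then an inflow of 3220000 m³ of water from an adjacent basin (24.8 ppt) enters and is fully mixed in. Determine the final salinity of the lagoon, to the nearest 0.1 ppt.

24.8 ppt

After evaporation: salt = 165,000×22.7 = 3,745,500; volume = 165,000 − 15,000 = 150,000 m³
After mixing: salt = 3,745,500 + 3,220,000×24.8 = 83,601,500; volume = 150,000 + 3,220,000 = 3,370,000 m³
S = 83,601,500 / 3,370,000 = 24.8076 ppt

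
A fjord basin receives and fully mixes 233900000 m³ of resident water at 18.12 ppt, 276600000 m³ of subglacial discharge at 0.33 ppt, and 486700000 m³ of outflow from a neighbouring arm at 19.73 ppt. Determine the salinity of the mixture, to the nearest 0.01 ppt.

13.97 ppt

Weighted by volume,
salt = 233,900,000×18.12 + 276,600,000×0.33 + 486,700,000×19.73 = 4,238,268,000 + 91,278,000 + 9,602,591,000 = 13,932,137,000
volume = 233,900,000 + 276,600,000 + 486,700,000 = 997,200,000 m³
S = 13,932,137,000 / 997,200,000 = 13.9713 ppt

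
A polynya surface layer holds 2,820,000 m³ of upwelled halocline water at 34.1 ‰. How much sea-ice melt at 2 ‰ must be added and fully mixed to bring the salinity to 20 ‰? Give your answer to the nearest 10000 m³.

Salt balance: 2,820,000×34.1 + V×2 = (2,820,000+V)×20
96,162,000 + 2V = 56,400,000 + 20V
39,762,000 = 18V
V = 2,209,000 m³

2210000 m³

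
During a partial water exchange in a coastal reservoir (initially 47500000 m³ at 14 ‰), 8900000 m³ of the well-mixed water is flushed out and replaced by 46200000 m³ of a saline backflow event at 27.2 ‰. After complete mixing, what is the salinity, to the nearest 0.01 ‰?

21.19 ‰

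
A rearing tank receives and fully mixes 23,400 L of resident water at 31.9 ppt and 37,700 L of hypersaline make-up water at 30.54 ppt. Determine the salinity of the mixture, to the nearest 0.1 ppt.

31.1 ppt

Conserving salt mass:
salt = 23,400×31.9 + 37,700×30.54 = 746,460 + 1,151,358 = 1,897,818
volume = 23,400 + 37,700 = 61,100 L
S = 1,897,818 / 61,100 = 31.061 ppt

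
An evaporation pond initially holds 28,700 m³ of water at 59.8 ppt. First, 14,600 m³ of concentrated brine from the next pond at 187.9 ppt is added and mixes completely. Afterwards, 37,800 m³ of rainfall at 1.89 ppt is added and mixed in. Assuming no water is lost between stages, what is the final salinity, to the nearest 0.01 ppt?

55.87 ppt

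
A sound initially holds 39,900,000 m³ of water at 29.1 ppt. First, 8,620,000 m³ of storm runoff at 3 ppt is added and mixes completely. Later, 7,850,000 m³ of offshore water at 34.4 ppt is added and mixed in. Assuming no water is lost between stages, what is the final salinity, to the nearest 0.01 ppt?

Salt balance:
Initial salt = 39,900,000×29.1 = 1,161,090,000
After stage 1: salt = 1,161,090,000 + 8,620,000×3 = 1,186,950,000; volume = 48,520,000 m³; S = 24.463 ppt
After stage 2: salt = 1,186,950,000 + 7,850,000×34.4 = 1,456,990,000; volume = 56,370,000 m³
S = 1,456,990,000 / 56,370,000 = 25.8469 ppt

25.85 ppt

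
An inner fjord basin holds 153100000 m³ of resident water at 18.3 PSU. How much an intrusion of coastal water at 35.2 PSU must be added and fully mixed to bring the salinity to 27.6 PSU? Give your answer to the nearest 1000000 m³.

Salt balance: 153,100,000×18.3 + V×35.2 = (153,100,000+V)×27.6
2,801,730,000 + 35.2V = 4,225,560,000 + 27.6V
1,423,830,000 = 7.6V
V = 187,346,052.63 m³

187000000 m³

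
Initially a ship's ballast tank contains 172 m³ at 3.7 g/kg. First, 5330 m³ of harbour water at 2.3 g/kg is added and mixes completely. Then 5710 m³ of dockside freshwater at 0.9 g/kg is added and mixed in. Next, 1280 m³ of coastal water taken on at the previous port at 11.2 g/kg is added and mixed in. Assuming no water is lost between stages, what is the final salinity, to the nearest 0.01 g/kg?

2.59 g/kg

Conserving salt mass:
Initial salt = 172×3.7 = 636.4
After stage 1: salt = 636.4 + 5,330×2.3 = 12,895.4; volume = 5,502 m³; S = 2.344 g/kg
After stage 2: salt = 12,895.4 + 5,710×0.9 = 18,034.4; volume = 11,212 m³; S = 1.608 g/kg
After stage 3: salt = 18,034.4 + 1,280×11.2 = 32,370.4; volume = 12,492 m³
S = 32,370.4 / 12,492 = 2.5913 g/kg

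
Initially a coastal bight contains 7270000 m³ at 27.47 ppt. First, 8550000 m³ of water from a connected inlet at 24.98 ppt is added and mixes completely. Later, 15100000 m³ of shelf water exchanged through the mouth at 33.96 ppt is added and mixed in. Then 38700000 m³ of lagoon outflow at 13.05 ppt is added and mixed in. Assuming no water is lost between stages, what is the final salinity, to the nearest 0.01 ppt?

Conserving salt mass:
Initial salt = 7,270,000×27.47 = 199,706,900
After stage 1: salt = 199,706,900 + 8,550,000×24.98 = 413,285,900; volume = 15,820,000 m³; S = 26.124 ppt
After stage 2: salt = 413,285,900 + 15,100,000×33.96 = 926,081,900; volume = 30,920,000 m³; S = 29.951 ppt
After stage 3: salt = 926,081,900 + 38,700,000×13.05 = 1,431,116,900; volume = 69,620,000 m³
S = 1,431,116,900 / 69,620,000 = 20.5561 ppt

20.56 ppt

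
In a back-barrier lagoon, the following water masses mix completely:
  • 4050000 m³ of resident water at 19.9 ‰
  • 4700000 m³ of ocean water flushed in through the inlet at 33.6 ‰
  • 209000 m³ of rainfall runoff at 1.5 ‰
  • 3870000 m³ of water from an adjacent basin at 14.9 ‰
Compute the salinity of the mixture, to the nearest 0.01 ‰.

By conservation of dissolved salt,
salt = 4,050,000×19.9 + 4,700,000×33.6 + 209,000×1.5 + 3,870,000×14.9 = 80,595,000 + 157,920,000 + 313,500 + 57,663,000 = 296,491,500
volume = 4,050,000 + 4,700,000 + 209,000 + 3,870,000 = 12,829,000 m³
S = 296,491,500 / 12,829,000 = 23.111 ‰

23.11 ‰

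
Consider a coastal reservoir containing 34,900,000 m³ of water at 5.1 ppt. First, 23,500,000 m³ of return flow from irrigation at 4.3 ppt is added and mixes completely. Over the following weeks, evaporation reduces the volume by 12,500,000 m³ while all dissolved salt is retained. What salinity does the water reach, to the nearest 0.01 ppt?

After mixing: salt = 34,900,000×5.1 + 23,500,000×4.3 = 279,040,000; volume = 58,400,000 m³
After evaporation: salt unchanged = 279,040,000; volume = 58,400,000 − 12,500,000 = 45,900,000 m³
S = 279,040,000 / 45,900,000 = 6.0793 ppt

6.08 ppt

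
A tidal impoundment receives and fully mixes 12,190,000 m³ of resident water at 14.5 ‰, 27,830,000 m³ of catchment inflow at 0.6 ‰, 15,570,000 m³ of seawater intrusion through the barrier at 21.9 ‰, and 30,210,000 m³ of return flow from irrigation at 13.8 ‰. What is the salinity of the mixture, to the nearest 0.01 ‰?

11.09 ‰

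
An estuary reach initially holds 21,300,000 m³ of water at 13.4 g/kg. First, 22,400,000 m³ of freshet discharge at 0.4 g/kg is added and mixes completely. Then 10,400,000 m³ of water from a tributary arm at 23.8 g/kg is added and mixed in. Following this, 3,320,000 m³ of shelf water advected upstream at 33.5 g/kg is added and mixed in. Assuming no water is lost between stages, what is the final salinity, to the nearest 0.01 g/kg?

Weighted by volume,
Initial salt = 21,300,000×13.4 = 285,420,000
After stage 1: salt = 285,420,000 + 22,400,000×0.4 = 294,380,000; volume = 43,700,000 m³; S = 6.736 g/kg
After stage 2: salt = 294,380,000 + 10,400,000×23.8 = 541,900,000; volume = 54,100,000 m³; S = 10.017 g/kg
After stage 3: salt = 541,900,000 + 3,320,000×33.5 = 653,120,000; volume = 57,420,000 m³
S = 653,120,000 / 57,420,000 = 11.3744 g/kg

11.37 g/kg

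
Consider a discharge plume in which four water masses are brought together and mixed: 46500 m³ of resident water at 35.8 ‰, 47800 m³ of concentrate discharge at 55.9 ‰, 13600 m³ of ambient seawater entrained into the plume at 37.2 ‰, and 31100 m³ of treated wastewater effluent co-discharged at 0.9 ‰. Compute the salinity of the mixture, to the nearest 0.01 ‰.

35.04 ‰

By conservation of dissolved salt,
salt = 46,500×35.8 + 47,800×55.9 + 13,600×37.2 + 31,100×0.9 = 1,664,700 + 2,672,020 + 505,920 + 27,990 = 4,870,630
volume = 46,500 + 47,800 + 13,600 + 31,100 = 139,000 m³
S = 4,870,630 / 139,000 = 35.0405 ‰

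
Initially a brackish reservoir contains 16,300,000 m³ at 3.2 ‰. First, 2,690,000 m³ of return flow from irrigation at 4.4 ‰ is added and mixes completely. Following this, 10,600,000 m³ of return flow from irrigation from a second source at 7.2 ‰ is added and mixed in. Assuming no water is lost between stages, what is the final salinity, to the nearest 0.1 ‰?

Mass of salt is conserved:
Initial salt = 16,300,000×3.2 = 52,160,000
After stage 1: salt = 52,160,000 + 2,690,000×4.4 = 63,996,000; volume = 18,990,000 m³; S = 3.37 ‰
After stage 2: salt = 63,996,000 + 10,600,000×7.2 = 140,316,000; volume = 29,590,000 m³
S = 140,316,000 / 29,590,000 = 4.742 ‰

4.7 ‰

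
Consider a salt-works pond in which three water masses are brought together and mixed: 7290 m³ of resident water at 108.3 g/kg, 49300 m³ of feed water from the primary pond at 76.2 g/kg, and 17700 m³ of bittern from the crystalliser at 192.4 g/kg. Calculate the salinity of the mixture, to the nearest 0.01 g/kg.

Mass of salt is conserved:
salt = 7,290×108.3 + 49,300×76.2 + 17,700×192.4 = 789,507 + 3,756,660 + 3,405,480 = 7,951,647
volume = 7,290 + 49,300 + 17,700 = 74,290 m³
S = 7,951,647 / 74,290 = 107.0352 g/kg

107.04 g/kg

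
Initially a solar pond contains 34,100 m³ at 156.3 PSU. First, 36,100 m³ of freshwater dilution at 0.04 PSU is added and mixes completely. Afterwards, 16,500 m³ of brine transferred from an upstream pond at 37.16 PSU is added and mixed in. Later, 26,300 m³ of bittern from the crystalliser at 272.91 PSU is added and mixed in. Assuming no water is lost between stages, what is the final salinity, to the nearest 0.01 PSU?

116.12 PSU

Weighted by volume,
Initial salt = 34,100×156.3 = 5,329,830
After stage 1: salt = 5,329,830 + 36,100×0.04 = 5,331,274; volume = 70,200 m³; S = 75.944 PSU
After stage 2: salt = 5,331,274 + 16,500×37.16 = 5,944,414; volume = 86,700 m³; S = 68.563 PSU
After stage 3: salt = 5,944,414 + 26,300×272.91 = 13,121,947; volume = 113,000 m³
S = 13,121,947 / 113,000 = 116.1234 PSU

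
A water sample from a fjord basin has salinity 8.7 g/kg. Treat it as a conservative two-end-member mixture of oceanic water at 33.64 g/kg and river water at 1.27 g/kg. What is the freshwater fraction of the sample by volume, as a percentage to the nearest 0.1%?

77.0%

Let f be the freshwater fraction. Salt balance per unit volume:
f×1.27 + (1−f)×33.64 = 8.7
f = (33.64 − 8.7) / (33.64 − 1.27) = 24.94/32.37 = 0.7705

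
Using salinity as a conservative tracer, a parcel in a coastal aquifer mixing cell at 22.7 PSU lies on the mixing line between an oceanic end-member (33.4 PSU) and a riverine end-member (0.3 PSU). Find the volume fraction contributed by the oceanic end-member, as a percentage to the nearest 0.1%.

Let g be the oceanic fraction. Salt balance per unit volume:
g×33.4 + (1−g)×0.3 = 22.7
g = (22.7 − 0.3) / (33.4 − 0.3) = 22.4/33.1 = 0.6767

67.7%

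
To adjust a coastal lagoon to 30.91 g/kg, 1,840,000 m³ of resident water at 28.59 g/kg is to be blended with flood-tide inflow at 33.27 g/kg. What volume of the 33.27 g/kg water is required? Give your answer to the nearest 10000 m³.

Salt balance: 1,840,000×28.59 + V×33.27 = (1,840,000+V)×30.91
52,605,600 + 33.27V = 56,874,400 + 30.91V
4,268,800 = 2.36V
V = 1,808,813.56 m³

1810000 m³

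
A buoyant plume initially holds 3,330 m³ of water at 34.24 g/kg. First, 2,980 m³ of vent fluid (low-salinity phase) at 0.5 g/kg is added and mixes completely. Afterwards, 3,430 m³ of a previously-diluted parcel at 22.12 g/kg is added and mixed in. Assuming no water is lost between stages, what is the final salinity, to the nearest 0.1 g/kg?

By conservation of dissolved salt,
Initial salt = 3,330×34.24 = 114,019.2
After stage 1: salt = 114,019.2 + 2,980×0.5 = 115,509.2; volume = 6,310 m³; S = 18.306 g/kg
After stage 2: salt = 115,509.2 + 3,430×22.12 = 191,380.8; volume = 9,740 m³
S = 191,380.8 / 9,740 = 19.649 g/kg

19.6 g/kg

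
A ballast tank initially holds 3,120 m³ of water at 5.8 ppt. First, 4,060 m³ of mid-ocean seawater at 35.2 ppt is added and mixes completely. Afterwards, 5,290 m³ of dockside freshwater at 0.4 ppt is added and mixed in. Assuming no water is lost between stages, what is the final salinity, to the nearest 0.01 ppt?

Mass of salt is conserved:
Initial salt = 3,120×5.8 = 18,096
After stage 1: salt = 18,096 + 4,060×35.2 = 161,008; volume = 7,180 m³; S = 22.425 ppt
After stage 2: salt = 161,008 + 5,290×0.4 = 163,124; volume = 12,470 m³
S = 163,124 / 12,470 = 13.0813 ppt

13.08 ppt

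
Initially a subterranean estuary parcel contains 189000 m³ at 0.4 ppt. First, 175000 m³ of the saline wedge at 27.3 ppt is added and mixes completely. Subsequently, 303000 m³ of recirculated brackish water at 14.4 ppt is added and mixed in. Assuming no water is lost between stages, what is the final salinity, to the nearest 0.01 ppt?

13.82 ppt

Weighted by volume,
Initial salt = 189,000×0.4 = 75,600
After stage 1: salt = 75,600 + 175,000×27.3 = 4,853,100; volume = 364,000 m³; S = 13.333 ppt
After stage 2: salt = 4,853,100 + 303,000×14.4 = 9,216,300; volume = 667,000 m³
S = 9,216,300 / 667,000 = 13.8175 ppt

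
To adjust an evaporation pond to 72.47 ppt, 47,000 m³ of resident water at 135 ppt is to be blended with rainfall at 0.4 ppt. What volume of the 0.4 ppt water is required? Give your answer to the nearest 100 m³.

Salt balance: 47,000×135 + V×0.4 = (47,000+V)×72.47
6,345,000 + 0.4V = 3,406,090 + 72.47V
2,938,910 = 72.07V
V = 40,778.55 m³

40800 m³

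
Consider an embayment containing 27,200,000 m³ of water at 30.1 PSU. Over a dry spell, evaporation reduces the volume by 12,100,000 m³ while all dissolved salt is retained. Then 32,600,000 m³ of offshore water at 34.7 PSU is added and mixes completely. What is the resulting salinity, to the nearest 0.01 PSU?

40.88 PSU

After evaporation: salt = 27,200,000×30.1 = 818,720,000; volume = 27,200,000 − 12,100,000 = 15,100,000 m³
After mixing: salt = 818,720,000 + 32,600,000×34.7 = 1,949,940,000; volume = 15,100,000 + 32,600,000 = 47,700,000 m³
S = 1,949,940,000 / 47,700,000 = 40.8792 PSU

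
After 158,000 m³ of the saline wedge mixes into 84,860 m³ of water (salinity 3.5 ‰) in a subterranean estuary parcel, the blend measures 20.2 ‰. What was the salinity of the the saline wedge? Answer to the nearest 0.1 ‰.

29.2 ‰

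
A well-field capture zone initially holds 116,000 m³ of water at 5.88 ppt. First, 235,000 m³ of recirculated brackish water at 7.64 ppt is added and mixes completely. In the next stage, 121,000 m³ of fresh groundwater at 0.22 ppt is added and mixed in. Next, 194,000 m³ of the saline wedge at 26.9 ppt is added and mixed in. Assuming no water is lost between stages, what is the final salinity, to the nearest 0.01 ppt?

Total salt / total volume:
Initial salt = 116,000×5.88 = 682,080
After stage 1: salt = 682,080 + 235,000×7.64 = 2,477,480; volume = 351,000 m³; S = 7.058 ppt
After stage 2: salt = 2,477,480 + 121,000×0.22 = 2,504,100; volume = 472,000 m³; S = 5.305 ppt
After stage 3: salt = 2,504,100 + 194,000×26.9 = 7,722,700; volume = 666,000 m³
S = 7,722,700 / 666,000 = 11.5956 ppt

11.60 ppt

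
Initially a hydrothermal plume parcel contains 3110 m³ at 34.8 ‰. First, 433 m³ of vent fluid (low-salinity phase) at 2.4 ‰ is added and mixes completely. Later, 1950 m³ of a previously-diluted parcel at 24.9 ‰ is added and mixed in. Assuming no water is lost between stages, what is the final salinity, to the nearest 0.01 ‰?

28.73 ‰

Conserving salt mass:
Initial salt = 3,110×34.8 = 108,228
After stage 1: salt = 108,228 + 433×2.4 = 109,267.2; volume = 3,543 m³; S = 30.84 ‰
After stage 2: salt = 109,267.2 + 1,950×24.9 = 157,822.2; volume = 5,493 m³
S = 157,822.2 / 5,493 = 28.7315 ‰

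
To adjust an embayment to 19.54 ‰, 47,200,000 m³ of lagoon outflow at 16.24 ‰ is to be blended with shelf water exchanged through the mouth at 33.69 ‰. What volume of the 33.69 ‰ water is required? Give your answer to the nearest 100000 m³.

Salt balance: 47,200,000×16.24 + V×33.69 = (47,200,000+V)×19.54
766,528,000 + 33.69V = 922,288,000 + 19.54V
155,760,000 = 14.15V
V = 11,007,773.85 m³

11000000 m³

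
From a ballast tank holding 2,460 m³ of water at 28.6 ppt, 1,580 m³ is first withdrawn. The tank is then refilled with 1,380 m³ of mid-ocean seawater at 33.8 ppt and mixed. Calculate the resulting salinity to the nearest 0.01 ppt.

31.78 ppt

Remaining after removal: 880 m³ at 28.6 ppt (salt = 25,168)
After addition: salt = 25,168 + 1,380×33.8 = 71,812; volume = 2,260 m³
S = 71,812 / 2,260 = 31.7752 ppt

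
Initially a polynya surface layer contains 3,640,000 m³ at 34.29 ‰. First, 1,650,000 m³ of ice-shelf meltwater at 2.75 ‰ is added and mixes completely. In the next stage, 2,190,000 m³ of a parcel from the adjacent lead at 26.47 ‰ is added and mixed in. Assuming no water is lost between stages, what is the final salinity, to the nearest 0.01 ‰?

Weighted by volume,
Initial salt = 3,640,000×34.29 = 124,815,600
After stage 1: salt = 124,815,600 + 1,650,000×2.75 = 129,353,100; volume = 5,290,000 m³; S = 24.452 ‰
After stage 2: salt = 129,353,100 + 2,190,000×26.47 = 187,322,400; volume = 7,480,000 m³
S = 187,322,400 / 7,480,000 = 25.0431 ‰

25.04 ‰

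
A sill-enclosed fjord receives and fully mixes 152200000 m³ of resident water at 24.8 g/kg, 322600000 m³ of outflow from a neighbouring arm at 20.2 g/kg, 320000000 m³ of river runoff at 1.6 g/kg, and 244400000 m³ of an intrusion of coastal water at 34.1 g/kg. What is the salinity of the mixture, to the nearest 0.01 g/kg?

Total salt / total volume:
salt = 152,200,000×24.8 + 322,600,000×20.2 + 320,000,000×1.6 + 244,400,000×34.1 = 3,774,560,000 + 6,516,520,000 + 512,000,000 + 8,334,040,000 = 19,137,120,000
volume = 152,200,000 + 322,600,000 + 320,000,000 + 244,400,000 = 1,039,200,000 m³
S = 19,137,120,000 / 1,039,200,000 = 18.4152 g/kg

18.42 g/kg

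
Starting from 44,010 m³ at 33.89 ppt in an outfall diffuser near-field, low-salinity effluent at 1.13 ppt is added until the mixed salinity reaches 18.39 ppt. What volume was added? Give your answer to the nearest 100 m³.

Salt balance: 44,010×33.89 + V×1.13 = (44,010+V)×18.39
1,491,498.9 + 1.13V = 809,343.9 + 18.39V
682,155 = 17.26V
V = 39,522.31 m³

39500 m³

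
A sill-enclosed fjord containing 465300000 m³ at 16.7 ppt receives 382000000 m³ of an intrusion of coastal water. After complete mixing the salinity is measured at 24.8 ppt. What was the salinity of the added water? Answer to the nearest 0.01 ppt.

Salt balance: 465,300,000×16.7 + 382,000,000×S = 847,300,000×24.8
7,770,510,000 + 382,000,000·S = 21,013,040,000
S = (21,013,040,000 − 7,770,510,000) / 382,000,000 = 34.6663 ppt

34.67 ppt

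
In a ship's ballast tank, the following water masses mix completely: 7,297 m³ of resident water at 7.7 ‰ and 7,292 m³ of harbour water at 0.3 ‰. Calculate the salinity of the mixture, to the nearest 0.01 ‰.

Conserving salt mass:
salt = 7,297×7.7 + 7,292×0.3 = 56,186.9 + 2,187.6 = 58,374.5
volume = 7,297 + 7,292 = 14,589 m³
S = 58,374.5 / 14,589 = 4.0013 ‰

4.00 ‰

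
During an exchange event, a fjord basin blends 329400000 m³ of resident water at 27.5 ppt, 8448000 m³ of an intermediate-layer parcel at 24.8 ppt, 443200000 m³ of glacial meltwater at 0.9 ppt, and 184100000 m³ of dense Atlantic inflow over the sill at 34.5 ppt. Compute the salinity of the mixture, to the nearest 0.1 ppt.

16.6 ppt

Conserving salt mass:
salt = 329,400,000×27.5 + 8,448,000×24.8 + 443,200,000×0.9 + 184,100,000×34.5 = 9,058,500,000 + 209,510,400 + 398,880,000 + 6,351,450,000 = 16,018,340,400
volume = 329,400,000 + 8,448,000 + 443,200,000 + 184,100,000 = 965,148,000 m³
S = 16,018,340,400 / 965,148,000 = 16.597 ppt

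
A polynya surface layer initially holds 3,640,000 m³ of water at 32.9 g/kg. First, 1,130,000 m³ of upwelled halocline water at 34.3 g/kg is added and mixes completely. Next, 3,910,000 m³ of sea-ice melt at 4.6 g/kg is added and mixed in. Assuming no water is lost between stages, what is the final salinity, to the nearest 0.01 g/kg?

Mass of salt is conserved:
Initial salt = 3,640,000×32.9 = 119,756,000
After stage 1: salt = 119,756,000 + 1,130,000×34.3 = 158,515,000; volume = 4,770,000 m³; S = 33.232 g/kg
After stage 2: salt = 158,515,000 + 3,910,000×4.6 = 176,501,000; volume = 8,680,000 m³
S = 176,501,000 / 8,680,000 = 20.3342 g/kg

20.33 g/kg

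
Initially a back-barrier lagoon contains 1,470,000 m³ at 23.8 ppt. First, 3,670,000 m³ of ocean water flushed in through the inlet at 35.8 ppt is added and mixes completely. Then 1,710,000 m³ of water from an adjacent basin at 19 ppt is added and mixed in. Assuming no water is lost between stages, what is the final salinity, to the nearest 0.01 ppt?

Conserving salt mass:
Initial salt = 1,470,000×23.8 = 34,986,000
After stage 1: salt = 34,986,000 + 3,670,000×35.8 = 166,372,000; volume = 5,140,000 m³; S = 32.368 ppt
After stage 2: salt = 166,372,000 + 1,710,000×19 = 198,862,000; volume = 6,850,000 m³
S = 198,862,000 / 6,850,000 = 29.0309 ppt

29.03 ppt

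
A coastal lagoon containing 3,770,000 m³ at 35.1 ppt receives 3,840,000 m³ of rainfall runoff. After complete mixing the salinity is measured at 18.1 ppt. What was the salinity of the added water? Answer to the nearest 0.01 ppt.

Salt balance: 3,770,000×35.1 + 3,840,000×S = 7,610,000×18.1
132,327,000 + 3,840,000·S = 137,741,000
S = (137,741,000 − 132,327,000) / 3,840,000 = 1.4099 ppt

1.41 ppt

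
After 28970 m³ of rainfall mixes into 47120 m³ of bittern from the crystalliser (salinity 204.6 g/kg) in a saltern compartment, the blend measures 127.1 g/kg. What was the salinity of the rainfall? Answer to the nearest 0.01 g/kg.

1.05 g/kg

Salt balance: 47,120×204.6 + 28,970×S = 76,090×127.1
9,640,752 + 28,970·S = 9,671,039
S = (9,671,039 − 9,640,752) / 28,970 = 1.0455 g/kg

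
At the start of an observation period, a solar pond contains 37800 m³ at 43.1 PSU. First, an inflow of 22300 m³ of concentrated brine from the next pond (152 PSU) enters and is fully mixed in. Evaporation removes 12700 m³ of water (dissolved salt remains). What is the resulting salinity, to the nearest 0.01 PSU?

105.88 PSU

After mixing: salt = 37,800×43.1 + 22,300×152 = 5,018,780; volume = 60,100 m³
After evaporation: salt unchanged = 5,018,780; volume = 60,100 − 12,700 = 47,400 m³
S = 5,018,780 / 47,400 = 105.8814 PSU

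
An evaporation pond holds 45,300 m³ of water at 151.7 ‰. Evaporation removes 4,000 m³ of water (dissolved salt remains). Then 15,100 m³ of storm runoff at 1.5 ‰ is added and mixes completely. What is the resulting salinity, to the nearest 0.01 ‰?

122.25 ‰

After evaporation: salt = 45,300×151.7 = 6,872,010; volume = 45,300 − 4,000 = 41,300 m³
After mixing: salt = 6,872,010 + 15,100×1.5 = 6,894,660; volume = 41,300 + 15,100 = 56,400 m³
S = 6,894,660 / 56,400 = 122.2457 ‰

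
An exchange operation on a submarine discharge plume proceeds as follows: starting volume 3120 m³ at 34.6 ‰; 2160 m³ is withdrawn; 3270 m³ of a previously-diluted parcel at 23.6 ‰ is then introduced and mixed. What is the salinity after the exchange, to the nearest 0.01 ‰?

26.10 ‰

Remaining after removal: 960 m³ at 34.6 ‰ (salt = 33,216)
After addition: salt = 33,216 + 3,270×23.6 = 110,388; volume = 4,230 m³
S = 110,388 / 4,230 = 26.0965 ‰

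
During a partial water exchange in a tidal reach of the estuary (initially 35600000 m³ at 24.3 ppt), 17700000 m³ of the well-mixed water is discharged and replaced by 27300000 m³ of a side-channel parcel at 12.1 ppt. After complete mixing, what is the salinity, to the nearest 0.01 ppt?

16.93 ppt

Remaining after removal: 17,900,000 m³ at 24.3 ppt (salt = 434,970,000)
After addition: salt = 434,970,000 + 27,300,000×12.1 = 765,300,000; volume = 45,200,000 m³
S = 765,300,000 / 45,200,000 = 16.9314 ppt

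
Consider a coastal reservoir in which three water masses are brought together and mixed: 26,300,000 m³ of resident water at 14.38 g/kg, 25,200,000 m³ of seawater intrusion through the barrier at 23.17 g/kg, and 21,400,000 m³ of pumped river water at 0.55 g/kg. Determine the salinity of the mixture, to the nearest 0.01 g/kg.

13.36 g/kg

Conserving salt mass:
salt = 26,300,000×14.38 + 25,200,000×23.17 + 21,400,000×0.55 = 378,194,000 + 583,884,000 + 11,770,000 = 973,848,000
volume = 26,300,000 + 25,200,000 + 21,400,000 = 72,900,000 m³
S = 973,848,000 / 72,900,000 = 13.3587 g/kg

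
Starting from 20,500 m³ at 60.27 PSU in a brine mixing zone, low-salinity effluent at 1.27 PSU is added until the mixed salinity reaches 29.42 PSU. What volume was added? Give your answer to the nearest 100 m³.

Salt balance: 20,500×60.27 + V×1.27 = (20,500+V)×29.42
1,235,535 + 1.27V = 603,110 + 29.42V
632,425 = 28.15V
V = 22,466.25 m³

22500 m³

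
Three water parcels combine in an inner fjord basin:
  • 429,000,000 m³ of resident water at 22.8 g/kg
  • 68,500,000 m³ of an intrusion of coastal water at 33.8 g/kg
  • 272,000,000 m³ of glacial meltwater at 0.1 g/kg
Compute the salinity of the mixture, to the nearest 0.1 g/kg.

15.8 g/kg

Mass of salt is conserved:
salt = 429,000,000×22.8 + 68,500,000×33.8 + 272,000,000×0.1 = 9,781,200,000 + 2,315,300,000 + 27,200,000 = 12,123,700,000
volume = 429,000,000 + 68,500,000 + 272,000,000 = 769,500,000 m³
S = 12,123,700,000 / 769,500,000 = 15.755 g/kg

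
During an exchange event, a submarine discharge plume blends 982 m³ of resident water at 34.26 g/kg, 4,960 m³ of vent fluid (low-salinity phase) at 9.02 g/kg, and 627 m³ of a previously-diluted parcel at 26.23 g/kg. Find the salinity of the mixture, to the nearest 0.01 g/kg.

Mass of salt is conserved:
salt = 982×34.26 + 4,960×9.02 + 627×26.23 = 33,643.32 + 44,739.2 + 16,446.21 = 94,828.73
volume = 982 + 4,960 + 627 = 6,569 m³
S = 94,828.73 / 6,569 = 14.4358 g/kg

14.44 g/kg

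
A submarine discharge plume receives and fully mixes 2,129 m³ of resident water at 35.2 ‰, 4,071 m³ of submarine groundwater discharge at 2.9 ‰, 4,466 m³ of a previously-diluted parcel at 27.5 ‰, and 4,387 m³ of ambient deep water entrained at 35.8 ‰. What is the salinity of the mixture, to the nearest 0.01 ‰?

Salt balance:
salt = 2,129×35.2 + 4,071×2.9 + 4,466×27.5 + 4,387×35.8 = 74,940.8 + 11,805.9 + 122,815 + 157,054.6 = 366,616.3
volume = 2,129 + 4,071 + 4,466 + 4,387 = 15,053 m³
S = 366,616.3 / 15,053 = 24.355 ‰

24.36 ‰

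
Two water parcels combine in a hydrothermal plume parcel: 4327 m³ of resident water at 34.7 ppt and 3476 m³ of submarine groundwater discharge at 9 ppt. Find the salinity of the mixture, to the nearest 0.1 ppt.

23.3 ppt

Conserving salt mass:
salt = 4,327×34.7 + 3,476×9 = 150,146.9 + 31,284 = 181,430.9
volume = 4,327 + 3,476 = 7,803 m³
S = 181,430.9 / 7,803 = 23.251 ppt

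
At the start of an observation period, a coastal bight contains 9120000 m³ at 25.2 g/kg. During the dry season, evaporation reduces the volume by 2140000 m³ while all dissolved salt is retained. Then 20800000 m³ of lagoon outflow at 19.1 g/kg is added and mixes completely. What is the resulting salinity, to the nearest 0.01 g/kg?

22.57 g/kg

After evaporation: salt = 9,120,000×25.2 = 229,824,000; volume = 9,120,000 − 2,140,000 = 6,980,000 m³
After mixing: salt = 229,824,000 + 20,800,000×19.1 = 627,104,000; volume = 6,980,000 + 20,800,000 = 27,780,000 m³
S = 627,104,000 / 27,780,000 = 22.5739 g/kg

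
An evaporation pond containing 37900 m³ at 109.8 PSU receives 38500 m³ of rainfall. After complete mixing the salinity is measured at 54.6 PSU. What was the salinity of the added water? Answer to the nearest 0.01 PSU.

0.26 PSU

Salt balance: 37,900×109.8 + 38,500×S = 76,400×54.6
4,161,420 + 38,500·S = 4,171,440
S = (4,171,440 − 4,161,420) / 38,500 = 0.2603 PSU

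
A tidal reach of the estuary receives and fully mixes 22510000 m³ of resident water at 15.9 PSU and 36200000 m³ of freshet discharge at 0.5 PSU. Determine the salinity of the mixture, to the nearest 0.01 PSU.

6.40 PSU

By conservation of dissolved salt,
salt = 22,510,000×15.9 + 36,200,000×0.5 = 357,909,000 + 18,100,000 = 376,009,000
volume = 22,510,000 + 36,200,000 = 58,710,000 m³
S = 376,009,000 / 58,710,000 = 6.4045 PSU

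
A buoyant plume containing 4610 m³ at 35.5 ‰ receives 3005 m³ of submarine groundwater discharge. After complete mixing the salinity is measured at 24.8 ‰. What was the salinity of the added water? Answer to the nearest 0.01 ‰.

Salt balance: 4,610×35.5 + 3,005×S = 7,615×24.8
163,655 + 3,005·S = 188,852
S = (188,852 − 163,655) / 3,005 = 8.385 ‰

8.39 ‰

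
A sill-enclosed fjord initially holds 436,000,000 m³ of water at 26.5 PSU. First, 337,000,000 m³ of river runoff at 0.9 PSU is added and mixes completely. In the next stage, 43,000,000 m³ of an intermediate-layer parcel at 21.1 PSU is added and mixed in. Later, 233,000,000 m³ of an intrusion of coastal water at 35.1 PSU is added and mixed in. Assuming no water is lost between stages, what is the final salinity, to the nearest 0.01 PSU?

19.96 PSU

Mass of salt is conserved:
Initial salt = 436,000,000×26.5 = 11,554,000,000
After stage 1: salt = 11,554,000,000 + 337,000,000×0.9 = 11,857,300,000; volume = 773,000,000 m³; S = 15.339 PSU
After stage 2: salt = 11,857,300,000 + 43,000,000×21.1 = 12,764,600,000; volume = 816,000,000 m³; S = 15.643 PSU
After stage 3: salt = 12,764,600,000 + 233,000,000×35.1 = 20,942,900,000; volume = 1,049,000,000 m³
S = 20,942,900,000 / 1,049,000,000 = 19.9646 PSU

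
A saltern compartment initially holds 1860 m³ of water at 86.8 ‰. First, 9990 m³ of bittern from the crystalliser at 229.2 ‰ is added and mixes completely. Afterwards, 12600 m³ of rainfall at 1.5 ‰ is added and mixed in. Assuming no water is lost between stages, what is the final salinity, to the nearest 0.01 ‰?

101.02 ‰

Total salt / total volume:
Initial salt = 1,860×86.8 = 161,448
After stage 1: salt = 161,448 + 9,990×229.2 = 2,451,156; volume = 11,850 m³; S = 206.849 ‰
After stage 2: salt = 2,451,156 + 12,600×1.5 = 2,470,056; volume = 24,450 m³
S = 2,470,056 / 24,450 = 101.0248 ‰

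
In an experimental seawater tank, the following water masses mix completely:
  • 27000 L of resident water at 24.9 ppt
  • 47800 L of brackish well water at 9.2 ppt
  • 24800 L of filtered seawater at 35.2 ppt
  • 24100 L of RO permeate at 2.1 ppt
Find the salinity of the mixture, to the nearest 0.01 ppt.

16.46 ppt

By conservation of dissolved salt,
salt = 27,000×24.9 + 47,800×9.2 + 24,800×35.2 + 24,100×2.1 = 672,300 + 439,760 + 872,960 + 50,610 = 2,035,630
volume = 27,000 + 47,800 + 24,800 + 24,100 = 123,700 L
S = 2,035,630 / 123,700 = 16.4562 ppt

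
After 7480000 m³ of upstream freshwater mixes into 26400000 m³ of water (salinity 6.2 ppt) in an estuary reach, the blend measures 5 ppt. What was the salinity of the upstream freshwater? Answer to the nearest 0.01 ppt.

0.76 ppt

Salt balance: 26,400,000×6.2 + 7,480,000×S = 33,880,000×5
163,680,000 + 7,480,000·S = 169,400,000
S = (169,400,000 − 163,680,000) / 7,480,000 = 0.7647 ppt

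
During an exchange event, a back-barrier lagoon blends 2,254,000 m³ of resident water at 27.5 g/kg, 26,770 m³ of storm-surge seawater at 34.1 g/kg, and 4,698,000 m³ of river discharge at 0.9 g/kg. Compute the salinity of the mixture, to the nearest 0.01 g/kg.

Conserving salt mass:
salt = 2,254,000×27.5 + 26,770×34.1 + 4,698,000×0.9 = 61,985,000 + 912,857 + 4,228,200 = 67,126,057
volume = 2,254,000 + 26,770 + 4,698,000 = 6,978,770 m³
S = 67,126,057 / 6,978,770 = 9.6186 g/kg

9.62 g/kg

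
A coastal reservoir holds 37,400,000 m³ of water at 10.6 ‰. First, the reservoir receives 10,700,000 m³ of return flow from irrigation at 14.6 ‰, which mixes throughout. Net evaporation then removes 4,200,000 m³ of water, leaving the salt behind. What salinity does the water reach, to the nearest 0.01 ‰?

After mixing: salt = 37,400,000×10.6 + 10,700,000×14.6 = 552,660,000; volume = 48,100,000 m³
After evaporation: salt unchanged = 552,660,000; volume = 48,100,000 − 4,200,000 = 43,900,000 m³
S = 552,660,000 / 43,900,000 = 12.5891 ‰

12.59 ‰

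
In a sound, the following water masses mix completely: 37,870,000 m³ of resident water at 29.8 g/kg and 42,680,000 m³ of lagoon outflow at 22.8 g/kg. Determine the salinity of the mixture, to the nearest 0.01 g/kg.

Mass of salt is conserved:
salt = 37,870,000×29.8 + 42,680,000×22.8 = 1,128,526,000 + 973,104,000 = 2,101,630,000
volume = 37,870,000 + 42,680,000 = 80,550,000 m³
S = 2,101,630,000 / 80,550,000 = 26.091 g/kg

26.09 g/kg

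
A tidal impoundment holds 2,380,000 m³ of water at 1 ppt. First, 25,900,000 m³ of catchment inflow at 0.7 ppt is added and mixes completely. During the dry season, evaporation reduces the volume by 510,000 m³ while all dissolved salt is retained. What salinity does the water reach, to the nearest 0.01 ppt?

0.74 ppt

After mixing: salt = 2,380,000×1 + 25,900,000×0.7 = 20,510,000; volume = 28,280,000 m³
After evaporation: salt unchanged = 20,510,000; volume = 28,280,000 − 510,000 = 27,770,000 m³
S = 20,510,000 / 27,770,000 = 0.7386 ppt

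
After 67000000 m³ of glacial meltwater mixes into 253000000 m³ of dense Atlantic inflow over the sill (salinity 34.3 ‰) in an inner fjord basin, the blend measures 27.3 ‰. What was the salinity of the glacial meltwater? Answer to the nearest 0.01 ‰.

Salt balance: 253,000,000×34.3 + 67,000,000×S = 320,000,000×27.3
8,677,900,000 + 67,000,000·S = 8,736,000,000
S = (8,736,000,000 − 8,677,900,000) / 67,000,000 = 0.8672 ‰

0.87 ‰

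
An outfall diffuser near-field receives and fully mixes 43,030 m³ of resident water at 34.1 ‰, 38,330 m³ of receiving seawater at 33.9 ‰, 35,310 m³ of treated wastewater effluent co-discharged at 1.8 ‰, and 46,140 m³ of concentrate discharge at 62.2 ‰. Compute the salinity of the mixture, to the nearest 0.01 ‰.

35.01 ‰

By conservation of dissolved salt,
salt = 43,030×34.1 + 38,330×33.9 + 35,310×1.8 + 46,140×62.2 = 1,467,323 + 1,299,387 + 63,558 + 2,869,908 = 5,700,176
volume = 43,030 + 38,330 + 35,310 + 46,140 = 162,810 m³
S = 5,700,176 / 162,810 = 35.0112 ‰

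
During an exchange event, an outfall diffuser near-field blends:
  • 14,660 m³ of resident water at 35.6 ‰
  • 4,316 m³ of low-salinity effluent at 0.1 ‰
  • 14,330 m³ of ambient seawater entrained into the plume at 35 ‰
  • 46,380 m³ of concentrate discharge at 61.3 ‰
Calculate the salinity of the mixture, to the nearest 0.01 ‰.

48.53 ‰

Weighted by volume,
salt = 14,660×35.6 + 4,316×0.1 + 14,330×35 + 46,380×61.3 = 521,896 + 431.6 + 501,550 + 2,843,094 = 3,866,971.6
volume = 14,660 + 4,316 + 14,330 + 46,380 = 79,686 m³
S = 3,866,971.6 / 79,686 = 48.5276 ‰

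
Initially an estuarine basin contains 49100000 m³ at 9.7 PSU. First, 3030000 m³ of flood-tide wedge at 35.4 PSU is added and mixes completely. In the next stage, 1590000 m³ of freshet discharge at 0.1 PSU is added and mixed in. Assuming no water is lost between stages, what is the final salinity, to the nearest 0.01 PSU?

Weighted by volume,
Initial salt = 49,100,000×9.7 = 476,270,000
After stage 1: salt = 476,270,000 + 3,030,000×35.4 = 583,532,000; volume = 52,130,000 m³; S = 11.194 PSU
After stage 2: salt = 583,532,000 + 1,590,000×0.1 = 583,691,000; volume = 53,720,000 m³
S = 583,691,000 / 53,720,000 = 10.8654 PSU

10.87 PSU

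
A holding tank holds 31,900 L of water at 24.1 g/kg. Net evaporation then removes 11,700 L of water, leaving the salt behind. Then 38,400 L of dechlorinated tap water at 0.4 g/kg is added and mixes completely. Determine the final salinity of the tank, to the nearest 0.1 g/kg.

13.4 g/kg

After evaporation: salt = 31,900×24.1 = 768,790; volume = 31,900 − 11,700 = 20,200 L
After mixing: salt = 768,790 + 38,400×0.4 = 784,150; volume = 20,200 + 38,400 = 58,600 L
S = 784,150 / 58,600 = 13.3814 g/kg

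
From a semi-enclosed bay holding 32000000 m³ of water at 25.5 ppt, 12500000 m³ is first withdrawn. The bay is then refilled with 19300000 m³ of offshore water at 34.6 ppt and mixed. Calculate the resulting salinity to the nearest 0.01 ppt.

Remaining after removal: 19,500,000 m³ at 25.5 ppt (salt = 497,250,000)
After addition: salt = 497,250,000 + 19,300,000×34.6 = 1,165,030,000; volume = 38,800,000 m³
S = 1,165,030,000 / 38,800,000 = 30.0265 ppt

30.03 ppt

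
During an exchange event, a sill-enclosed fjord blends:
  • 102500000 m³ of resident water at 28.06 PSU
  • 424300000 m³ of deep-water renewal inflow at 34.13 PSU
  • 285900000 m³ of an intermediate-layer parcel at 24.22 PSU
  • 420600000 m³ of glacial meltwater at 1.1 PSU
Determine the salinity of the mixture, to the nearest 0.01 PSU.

Salt balance:
salt = 102,500,000×28.06 + 424,300,000×34.13 + 285,900,000×24.22 + 420,600,000×1.1 = 2,876,150,000 + 14,481,359,000 + 6,924,498,000 + 462,660,000 = 24,744,667,000
volume = 102,500,000 + 424,300,000 + 285,900,000 + 420,600,000 = 1,233,300,000 m³
S = 24,744,667,000 / 1,233,300,000 = 20.0638 PSU

20.06 PSU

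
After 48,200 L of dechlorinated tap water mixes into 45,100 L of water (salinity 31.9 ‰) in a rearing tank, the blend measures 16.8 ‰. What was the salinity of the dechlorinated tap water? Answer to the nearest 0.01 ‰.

2.67 ‰

Salt balance: 45,100×31.9 + 48,200×S = 93,300×16.8
1,438,690 + 48,200·S = 1,567,440
S = (1,567,440 − 1,438,690) / 48,200 = 2.6712 ‰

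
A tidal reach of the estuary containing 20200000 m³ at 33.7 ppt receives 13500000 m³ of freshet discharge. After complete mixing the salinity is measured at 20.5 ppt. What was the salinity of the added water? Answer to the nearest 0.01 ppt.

0.75 ppt

Salt balance: 20,200,000×33.7 + 13,500,000×S = 33,700,000×20.5
680,740,000 + 13,500,000·S = 690,850,000
S = (690,850,000 − 680,740,000) / 13,500,000 = 0.7489 ppt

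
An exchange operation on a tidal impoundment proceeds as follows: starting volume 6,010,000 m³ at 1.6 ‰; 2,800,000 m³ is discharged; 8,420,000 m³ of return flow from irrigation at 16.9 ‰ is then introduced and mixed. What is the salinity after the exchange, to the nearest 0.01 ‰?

Remaining after removal: 3,210,000 m³ at 1.6 ‰ (salt = 5,136,000)
After addition: salt = 5,136,000 + 8,420,000×16.9 = 147,434,000; volume = 11,630,000 m³
S = 147,434,000 / 11,630,000 = 12.677 ‰

12.68 ‰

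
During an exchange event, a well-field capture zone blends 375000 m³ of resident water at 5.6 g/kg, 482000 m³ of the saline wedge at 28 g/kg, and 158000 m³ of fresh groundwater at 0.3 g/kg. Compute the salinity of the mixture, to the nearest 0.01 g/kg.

15.41 g/kg

Salt balance:
salt = 375,000×5.6 + 482,000×28 + 158,000×0.3 = 2,100,000 + 13,496,000 + 47,400 = 15,643,400
volume = 375,000 + 482,000 + 158,000 = 1,015,000 m³
S = 15,643,400 / 1,015,000 = 15.4122 g/kg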